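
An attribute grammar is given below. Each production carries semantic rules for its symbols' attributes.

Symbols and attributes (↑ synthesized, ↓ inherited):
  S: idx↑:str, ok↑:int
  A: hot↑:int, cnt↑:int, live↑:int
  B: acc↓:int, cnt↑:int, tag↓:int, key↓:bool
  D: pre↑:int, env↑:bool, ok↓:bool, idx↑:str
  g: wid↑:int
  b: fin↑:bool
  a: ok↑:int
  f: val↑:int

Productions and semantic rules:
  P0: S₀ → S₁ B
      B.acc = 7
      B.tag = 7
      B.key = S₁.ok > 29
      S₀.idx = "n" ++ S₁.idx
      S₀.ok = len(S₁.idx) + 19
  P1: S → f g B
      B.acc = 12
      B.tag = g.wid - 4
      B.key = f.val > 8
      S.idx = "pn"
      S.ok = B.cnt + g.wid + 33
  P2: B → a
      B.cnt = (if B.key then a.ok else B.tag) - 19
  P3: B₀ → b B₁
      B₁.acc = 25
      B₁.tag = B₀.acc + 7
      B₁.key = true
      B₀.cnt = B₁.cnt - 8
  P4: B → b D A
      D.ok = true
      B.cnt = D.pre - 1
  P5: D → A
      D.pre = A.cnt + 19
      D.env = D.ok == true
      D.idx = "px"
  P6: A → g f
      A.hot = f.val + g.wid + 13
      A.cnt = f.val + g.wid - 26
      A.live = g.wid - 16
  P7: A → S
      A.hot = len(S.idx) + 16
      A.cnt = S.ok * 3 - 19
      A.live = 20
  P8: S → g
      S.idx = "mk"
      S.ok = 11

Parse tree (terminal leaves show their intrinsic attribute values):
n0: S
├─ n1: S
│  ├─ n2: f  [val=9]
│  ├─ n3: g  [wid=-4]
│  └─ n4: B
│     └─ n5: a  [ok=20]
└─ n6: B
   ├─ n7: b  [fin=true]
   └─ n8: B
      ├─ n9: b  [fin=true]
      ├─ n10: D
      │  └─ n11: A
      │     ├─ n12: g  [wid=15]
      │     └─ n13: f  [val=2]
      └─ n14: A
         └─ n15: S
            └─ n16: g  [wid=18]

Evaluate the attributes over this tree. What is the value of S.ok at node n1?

1. n2.val = 9  [terminal]
2. n3.wid = -4  [terminal]
3. n4.acc = 12  [12]
4. n4.tag = -8  [g.wid - 4]
5. n4.key = true  [f.val > 8]
6. n5.ok = 20  [terminal]
7. n4.cnt = 1  [(if B.key then a.ok else B.tag) - 19]
8. n1.idx = "pn"  ["pn"]
9. n1.ok = 30  [B.cnt + g.wid + 33]
10. n6.acc = 7  [7]
11. n6.tag = 7  [7]
12. n6.key = true  [S₁.ok > 29]
13. n7.fin = true  [terminal]
14. n8.acc = 25  [25]
15. n8.tag = 14  [B₀.acc + 7]
16. n8.key = true  [true]
17. n9.fin = true  [terminal]
18. n10.ok = true  [true]
19. n12.wid = 15  [terminal]
20. n13.val = 2  [terminal]
21. n11.hot = 30  [f.val + g.wid + 13]
22. n11.cnt = -9  [f.val + g.wid - 26]
23. n11.live = -1  [g.wid - 16]
24. n10.pre = 10  [A.cnt + 19]
25. n10.env = true  [D.ok == true]
26. n10.idx = "px"  ["px"]
27. n16.wid = 18  [terminal]
28. n15.idx = "mk"  ["mk"]
29. n15.ok = 11  [11]
30. n14.hot = 18  [len(S.idx) + 16]
31. n14.cnt = 14  [S.ok * 3 - 19]
32. n14.live = 20  [20]
33. n8.cnt = 9  [D.pre - 1]
34. n6.cnt = 1  [B₁.cnt - 8]
35. n0.idx = "npn"  ["n" ++ S₁.idx]
36. n0.ok = 21  [len(S₁.idx) + 19]

30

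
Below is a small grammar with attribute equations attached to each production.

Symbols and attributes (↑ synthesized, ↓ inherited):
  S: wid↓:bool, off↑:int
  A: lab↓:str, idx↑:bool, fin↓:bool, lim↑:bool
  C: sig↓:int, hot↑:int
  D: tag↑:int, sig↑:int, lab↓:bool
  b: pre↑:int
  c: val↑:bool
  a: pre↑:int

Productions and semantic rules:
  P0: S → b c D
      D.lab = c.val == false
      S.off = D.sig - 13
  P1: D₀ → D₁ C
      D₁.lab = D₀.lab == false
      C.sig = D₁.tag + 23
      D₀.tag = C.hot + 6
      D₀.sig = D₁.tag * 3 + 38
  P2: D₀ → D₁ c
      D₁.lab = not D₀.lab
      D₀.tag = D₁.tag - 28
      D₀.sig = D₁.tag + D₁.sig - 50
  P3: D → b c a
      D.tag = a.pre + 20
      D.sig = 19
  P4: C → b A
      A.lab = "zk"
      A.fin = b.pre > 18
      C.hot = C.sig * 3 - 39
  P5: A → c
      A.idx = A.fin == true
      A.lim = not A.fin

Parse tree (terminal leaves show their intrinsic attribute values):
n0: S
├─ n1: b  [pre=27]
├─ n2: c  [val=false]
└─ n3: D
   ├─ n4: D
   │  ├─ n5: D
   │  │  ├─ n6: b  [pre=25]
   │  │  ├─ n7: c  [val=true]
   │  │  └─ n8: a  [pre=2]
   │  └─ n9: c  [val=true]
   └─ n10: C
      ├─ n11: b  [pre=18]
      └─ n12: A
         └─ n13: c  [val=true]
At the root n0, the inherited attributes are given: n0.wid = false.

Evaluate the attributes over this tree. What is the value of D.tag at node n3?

18

1. n0.wid = false  [given at root]
2. n1.pre = 27  [terminal]
3. n2.val = false  [terminal]
4. n3.lab = true  [c.val == false]
5. n4.lab = false  [D₀.lab == false]
6. n5.lab = true  [not D₀.lab]
7. n6.pre = 25  [terminal]
8. n7.val = true  [terminal]
9. n8.pre = 2  [terminal]
10. n5.tag = 22  [a.pre + 20]
11. n5.sig = 19  [19]
12. n9.val = true  [terminal]
13. n4.tag = -6  [D₁.tag - 28]
14. n4.sig = -9  [D₁.tag + D₁.sig - 50]
15. n10.sig = 17  [D₁.tag + 23]
16. n11.pre = 18  [terminal]
17. n12.lab = "zk"  ["zk"]
18. n12.fin = false  [b.pre > 18]
19. n13.val = true  [terminal]
20. n12.idx = false  [A.fin == true]
21. n12.lim = true  [not A.fin]
22. n10.hot = 12  [C.sig * 3 - 39]
23. n3.tag = 18  [C.hot + 6]
24. n3.sig = 20  [D₁.tag * 3 + 38]
25. n0.off = 7  [D.sig - 13]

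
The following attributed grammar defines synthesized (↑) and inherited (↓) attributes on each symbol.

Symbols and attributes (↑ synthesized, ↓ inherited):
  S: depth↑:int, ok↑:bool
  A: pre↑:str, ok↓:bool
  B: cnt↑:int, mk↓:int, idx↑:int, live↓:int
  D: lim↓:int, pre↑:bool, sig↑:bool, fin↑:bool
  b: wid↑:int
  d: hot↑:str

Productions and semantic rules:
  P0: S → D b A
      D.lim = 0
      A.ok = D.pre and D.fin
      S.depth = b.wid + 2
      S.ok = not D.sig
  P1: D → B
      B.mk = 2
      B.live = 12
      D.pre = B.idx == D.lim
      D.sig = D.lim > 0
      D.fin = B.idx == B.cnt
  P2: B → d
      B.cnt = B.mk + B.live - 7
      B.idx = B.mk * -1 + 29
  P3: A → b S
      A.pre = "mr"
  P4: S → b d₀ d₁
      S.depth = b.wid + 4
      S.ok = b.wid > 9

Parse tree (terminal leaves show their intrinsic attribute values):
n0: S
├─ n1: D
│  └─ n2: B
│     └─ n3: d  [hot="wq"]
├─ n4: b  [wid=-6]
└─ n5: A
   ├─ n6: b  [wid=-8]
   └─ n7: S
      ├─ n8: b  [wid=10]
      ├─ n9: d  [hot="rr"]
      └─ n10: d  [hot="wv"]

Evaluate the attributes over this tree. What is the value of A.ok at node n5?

false

1. n1.lim = 0  [0]
2. n2.mk = 2  [2]
3. n2.live = 12  [12]
4. n3.hot = "wq"  [terminal]
5. n2.cnt = 7  [B.mk + B.live - 7]
6. n2.idx = 27  [B.mk * -1 + 29]
7. n1.pre = false  [B.idx == D.lim]
8. n1.sig = false  [D.lim > 0]
9. n1.fin = false  [B.idx == B.cnt]
10. n4.wid = -6  [terminal]
11. n5.ok = false  [D.pre and D.fin]
12. n6.wid = -8  [terminal]
13. n8.wid = 10  [terminal]
14. n9.hot = "rr"  [terminal]
15. n10.hot = "wv"  [terminal]
16. n7.depth = 14  [b.wid + 4]
17. n7.ok = true  [b.wid > 9]
18. n5.pre = "mr"  ["mr"]
19. n0.depth = -4  [b.wid + 2]
20. n0.ok = true  [not D.sig]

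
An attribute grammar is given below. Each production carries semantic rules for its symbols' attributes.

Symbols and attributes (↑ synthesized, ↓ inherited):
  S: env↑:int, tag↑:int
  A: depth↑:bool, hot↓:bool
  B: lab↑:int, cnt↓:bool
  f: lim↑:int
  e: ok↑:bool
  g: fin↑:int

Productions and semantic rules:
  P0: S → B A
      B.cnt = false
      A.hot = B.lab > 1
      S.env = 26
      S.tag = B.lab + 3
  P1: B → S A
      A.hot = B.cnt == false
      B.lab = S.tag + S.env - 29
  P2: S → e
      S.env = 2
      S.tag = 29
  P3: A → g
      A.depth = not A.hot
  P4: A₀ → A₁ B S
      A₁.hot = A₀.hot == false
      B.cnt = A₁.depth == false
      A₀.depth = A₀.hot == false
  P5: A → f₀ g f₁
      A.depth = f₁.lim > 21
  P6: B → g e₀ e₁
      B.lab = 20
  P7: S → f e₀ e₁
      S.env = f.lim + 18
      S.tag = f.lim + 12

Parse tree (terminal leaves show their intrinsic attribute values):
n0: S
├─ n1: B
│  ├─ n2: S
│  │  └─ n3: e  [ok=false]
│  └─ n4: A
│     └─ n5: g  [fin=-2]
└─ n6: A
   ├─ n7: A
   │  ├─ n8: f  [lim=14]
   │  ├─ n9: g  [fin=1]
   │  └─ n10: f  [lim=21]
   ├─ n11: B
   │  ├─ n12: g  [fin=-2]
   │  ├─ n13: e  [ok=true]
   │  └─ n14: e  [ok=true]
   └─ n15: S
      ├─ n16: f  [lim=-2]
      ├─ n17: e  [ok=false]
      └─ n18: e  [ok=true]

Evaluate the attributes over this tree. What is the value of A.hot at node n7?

false

1. n1.cnt = false  [false]
2. n3.ok = false  [terminal]
3. n2.env = 2  [2]
4. n2.tag = 29  [29]
5. n4.hot = true  [B.cnt == false]
6. n5.fin = -2  [terminal]
7. n4.depth = false  [not A.hot]
8. n1.lab = 2  [S.tag + S.env - 29]
9. n6.hot = true  [B.lab > 1]
10. n7.hot = false  [A₀.hot == false]
11. n8.lim = 14  [terminal]
12. n9.fin = 1  [terminal]
13. n10.lim = 21  [terminal]
14. n7.depth = false  [f₁.lim > 21]
15. n11.cnt = true  [A₁.depth == false]
16. n12.fin = -2  [terminal]
17. n13.ok = true  [terminal]
18. n14.ok = true  [terminal]
19. n11.lab = 20  [20]
20. n16.lim = -2  [terminal]
21. n17.ok = false  [terminal]
22. n18.ok = true  [terminal]
23. n15.env = 16  [f.lim + 18]
24. n15.tag = 10  [f.lim + 12]
25. n6.depth = false  [A₀.hot == false]
26. n0.env = 26  [26]
27. n0.tag = 5  [B.lab + 3]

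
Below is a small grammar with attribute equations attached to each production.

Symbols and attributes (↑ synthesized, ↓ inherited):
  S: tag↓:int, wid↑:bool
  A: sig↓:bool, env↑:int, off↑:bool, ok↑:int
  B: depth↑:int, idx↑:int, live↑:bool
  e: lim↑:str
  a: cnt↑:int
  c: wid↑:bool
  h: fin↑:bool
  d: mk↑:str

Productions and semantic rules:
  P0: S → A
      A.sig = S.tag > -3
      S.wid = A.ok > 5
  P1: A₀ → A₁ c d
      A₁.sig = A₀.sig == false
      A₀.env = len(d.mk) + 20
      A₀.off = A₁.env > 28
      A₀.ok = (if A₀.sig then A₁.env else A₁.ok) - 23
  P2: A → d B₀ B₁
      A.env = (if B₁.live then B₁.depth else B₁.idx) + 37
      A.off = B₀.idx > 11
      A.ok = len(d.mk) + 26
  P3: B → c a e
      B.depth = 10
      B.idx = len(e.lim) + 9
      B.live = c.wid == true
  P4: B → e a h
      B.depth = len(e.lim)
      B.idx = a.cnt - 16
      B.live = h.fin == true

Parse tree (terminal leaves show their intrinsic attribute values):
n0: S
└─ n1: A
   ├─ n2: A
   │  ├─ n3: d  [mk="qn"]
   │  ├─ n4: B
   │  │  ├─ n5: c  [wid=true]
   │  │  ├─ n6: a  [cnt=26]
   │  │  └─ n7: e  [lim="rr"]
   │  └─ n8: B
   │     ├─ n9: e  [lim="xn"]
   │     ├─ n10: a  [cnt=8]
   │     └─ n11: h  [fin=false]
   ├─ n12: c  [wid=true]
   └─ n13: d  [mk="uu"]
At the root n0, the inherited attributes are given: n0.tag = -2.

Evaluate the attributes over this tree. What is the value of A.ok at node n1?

6

1. n0.tag = -2  [given at root]
2. n1.sig = true  [S.tag > -3]
3. n2.sig = false  [A₀.sig == false]
4. n3.mk = "qn"  [terminal]
5. n5.wid = true  [terminal]
6. n6.cnt = 26  [terminal]
7. n7.lim = "rr"  [terminal]
8. n4.depth = 10  [10]
9. n4.idx = 11  [len(e.lim) + 9]
10. n4.live = true  [c.wid == true]
11. n9.lim = "xn"  [terminal]
12. n10.cnt = 8  [terminal]
13. n11.fin = false  [terminal]
14. n8.depth = 2  [len(e.lim)]
15. n8.idx = -8  [a.cnt - 16]
16. n8.live = false  [h.fin == true]
17. n2.env = 29  [(if B₁.live then B₁.depth else B₁.idx) + 37]
18. n2.off = false  [B₀.idx > 11]
19. n2.ok = 28  [len(d.mk) + 26]
20. n12.wid = true  [terminal]
21. n13.mk = "uu"  [terminal]
22. n1.env = 22  [len(d.mk) + 20]
23. n1.off = true  [A₁.env > 28]
24. n1.ok = 6  [(if A₀.sig then A₁.env else A₁.ok) - 23]
25. n0.wid = true  [A.ok > 5]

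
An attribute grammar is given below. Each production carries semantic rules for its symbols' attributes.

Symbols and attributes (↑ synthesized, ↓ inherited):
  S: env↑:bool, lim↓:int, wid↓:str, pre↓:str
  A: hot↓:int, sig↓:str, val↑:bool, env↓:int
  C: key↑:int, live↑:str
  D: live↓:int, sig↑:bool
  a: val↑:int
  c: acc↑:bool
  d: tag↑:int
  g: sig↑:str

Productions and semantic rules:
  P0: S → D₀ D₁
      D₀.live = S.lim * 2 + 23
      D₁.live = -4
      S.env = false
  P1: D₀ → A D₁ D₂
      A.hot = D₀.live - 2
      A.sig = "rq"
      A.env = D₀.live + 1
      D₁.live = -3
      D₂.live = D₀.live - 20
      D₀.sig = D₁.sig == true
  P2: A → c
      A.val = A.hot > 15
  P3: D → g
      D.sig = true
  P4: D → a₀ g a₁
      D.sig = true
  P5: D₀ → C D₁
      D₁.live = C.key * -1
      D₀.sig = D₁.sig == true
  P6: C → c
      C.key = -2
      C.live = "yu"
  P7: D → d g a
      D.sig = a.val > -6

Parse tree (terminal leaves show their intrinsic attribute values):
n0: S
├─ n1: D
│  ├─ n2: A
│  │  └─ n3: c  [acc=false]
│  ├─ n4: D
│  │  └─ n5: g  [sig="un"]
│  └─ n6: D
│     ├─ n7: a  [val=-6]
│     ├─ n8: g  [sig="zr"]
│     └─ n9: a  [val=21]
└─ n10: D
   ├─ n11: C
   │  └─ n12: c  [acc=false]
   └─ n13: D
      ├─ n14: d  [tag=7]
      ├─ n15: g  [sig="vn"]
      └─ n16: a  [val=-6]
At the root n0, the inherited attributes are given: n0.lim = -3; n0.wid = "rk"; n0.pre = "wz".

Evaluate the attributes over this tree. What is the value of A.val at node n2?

false

1. n0.lim = -3  [given at root]
2. n0.wid = "rk"  [given at root]
3. n0.pre = "wz"  [given at root]
4. n1.live = 17  [S.lim * 2 + 23]
5. n2.hot = 15  [D₀.live - 2]
6. n2.sig = "rq"  ["rq"]
7. n2.env = 18  [D₀.live + 1]
8. n3.acc = false  [terminal]
9. n2.val = false  [A.hot > 15]
10. n4.live = -3  [-3]
11. n5.sig = "un"  [terminal]
12. n4.sig = true  [true]
13. n6.live = -3  [D₀.live - 20]
14. n7.val = -6  [terminal]
15. n8.sig = "zr"  [terminal]
16. n9.val = 21  [terminal]
17. n6.sig = true  [true]
18. n1.sig = true  [D₁.sig == true]
19. n10.live = -4  [-4]
20. n12.acc = false  [terminal]
21. n11.key = -2  [-2]
22. n11.live = "yu"  ["yu"]
23. n13.live = 2  [C.key * -1]
24. n14.tag = 7  [terminal]
25. n15.sig = "vn"  [terminal]
26. n16.val = -6  [terminal]
27. n13.sig = false  [a.val > -6]
28. n10.sig = false  [D₁.sig == true]
29. n0.env = false  [false]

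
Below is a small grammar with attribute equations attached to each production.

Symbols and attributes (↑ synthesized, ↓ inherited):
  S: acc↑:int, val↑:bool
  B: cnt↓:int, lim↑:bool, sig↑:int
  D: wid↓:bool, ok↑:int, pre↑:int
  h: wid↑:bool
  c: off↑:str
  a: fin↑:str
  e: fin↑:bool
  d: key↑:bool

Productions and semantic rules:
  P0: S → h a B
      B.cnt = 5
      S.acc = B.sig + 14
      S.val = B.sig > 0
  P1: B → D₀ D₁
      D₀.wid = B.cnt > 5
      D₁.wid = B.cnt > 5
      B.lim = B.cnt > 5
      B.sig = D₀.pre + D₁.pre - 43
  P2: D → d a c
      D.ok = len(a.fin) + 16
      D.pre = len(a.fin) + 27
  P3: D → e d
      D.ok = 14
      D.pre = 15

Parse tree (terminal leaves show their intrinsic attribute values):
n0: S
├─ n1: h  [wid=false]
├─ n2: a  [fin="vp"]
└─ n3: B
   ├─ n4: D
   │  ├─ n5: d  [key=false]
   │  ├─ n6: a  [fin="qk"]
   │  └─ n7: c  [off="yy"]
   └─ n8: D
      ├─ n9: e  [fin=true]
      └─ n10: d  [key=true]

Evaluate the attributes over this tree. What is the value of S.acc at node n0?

1. n1.wid = false  [terminal]
2. n2.fin = "vp"  [terminal]
3. n3.cnt = 5  [5]
4. n4.wid = false  [B.cnt > 5]
5. n5.key = false  [terminal]
6. n6.fin = "qk"  [terminal]
7. n7.off = "yy"  [terminal]
8. n4.ok = 18  [len(a.fin) + 16]
9. n4.pre = 29  [len(a.fin) + 27]
10. n8.wid = false  [B.cnt > 5]
11. n9.fin = true  [terminal]
12. n10.key = true  [terminal]
13. n8.ok = 14  [14]
14. n8.pre = 15  [15]
15. n3.lim = false  [B.cnt > 5]
16. n3.sig = 1  [D₀.pre + D₁.pre - 43]
17. n0.acc = 15  [B.sig + 14]
18. n0.val = true  [B.sig > 0]

15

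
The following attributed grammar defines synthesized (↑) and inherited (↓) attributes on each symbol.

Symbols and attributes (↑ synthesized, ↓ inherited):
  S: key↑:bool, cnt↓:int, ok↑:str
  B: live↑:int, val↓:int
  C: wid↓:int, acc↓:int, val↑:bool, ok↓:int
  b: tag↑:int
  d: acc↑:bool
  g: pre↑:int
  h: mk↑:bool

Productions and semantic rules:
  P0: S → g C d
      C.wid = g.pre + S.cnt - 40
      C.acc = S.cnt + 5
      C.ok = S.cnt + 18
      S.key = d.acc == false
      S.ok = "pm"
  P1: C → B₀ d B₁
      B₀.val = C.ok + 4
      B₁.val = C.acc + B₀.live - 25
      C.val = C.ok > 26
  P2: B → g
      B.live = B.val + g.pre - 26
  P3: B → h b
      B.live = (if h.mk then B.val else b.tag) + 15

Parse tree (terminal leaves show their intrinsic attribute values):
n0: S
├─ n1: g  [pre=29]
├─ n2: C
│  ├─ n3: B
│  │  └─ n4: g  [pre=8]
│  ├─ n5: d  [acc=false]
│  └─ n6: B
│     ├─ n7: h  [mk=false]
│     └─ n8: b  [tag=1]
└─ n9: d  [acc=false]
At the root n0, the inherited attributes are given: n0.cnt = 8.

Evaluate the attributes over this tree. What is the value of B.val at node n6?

1. n0.cnt = 8  [given at root]
2. n1.pre = 29  [terminal]
3. n2.wid = -3  [g.pre + S.cnt - 40]
4. n2.acc = 13  [S.cnt + 5]
5. n2.ok = 26  [S.cnt + 18]
6. n3.val = 30  [C.ok + 4]
7. n4.pre = 8  [terminal]
8. n3.live = 12  [B.val + g.pre - 26]
9. n5.acc = false  [terminal]
10. n6.val = 0  [C.acc + B₀.live - 25]
11. n7.mk = false  [terminal]
12. n8.tag = 1  [terminal]
13. n6.live = 16  [(if h.mk then B.val else b.tag) + 15]
14. n2.val = false  [C.ok > 26]
15. n9.acc = false  [terminal]
16. n0.key = true  [d.acc == false]
17. n0.ok = "pm"  ["pm"]

0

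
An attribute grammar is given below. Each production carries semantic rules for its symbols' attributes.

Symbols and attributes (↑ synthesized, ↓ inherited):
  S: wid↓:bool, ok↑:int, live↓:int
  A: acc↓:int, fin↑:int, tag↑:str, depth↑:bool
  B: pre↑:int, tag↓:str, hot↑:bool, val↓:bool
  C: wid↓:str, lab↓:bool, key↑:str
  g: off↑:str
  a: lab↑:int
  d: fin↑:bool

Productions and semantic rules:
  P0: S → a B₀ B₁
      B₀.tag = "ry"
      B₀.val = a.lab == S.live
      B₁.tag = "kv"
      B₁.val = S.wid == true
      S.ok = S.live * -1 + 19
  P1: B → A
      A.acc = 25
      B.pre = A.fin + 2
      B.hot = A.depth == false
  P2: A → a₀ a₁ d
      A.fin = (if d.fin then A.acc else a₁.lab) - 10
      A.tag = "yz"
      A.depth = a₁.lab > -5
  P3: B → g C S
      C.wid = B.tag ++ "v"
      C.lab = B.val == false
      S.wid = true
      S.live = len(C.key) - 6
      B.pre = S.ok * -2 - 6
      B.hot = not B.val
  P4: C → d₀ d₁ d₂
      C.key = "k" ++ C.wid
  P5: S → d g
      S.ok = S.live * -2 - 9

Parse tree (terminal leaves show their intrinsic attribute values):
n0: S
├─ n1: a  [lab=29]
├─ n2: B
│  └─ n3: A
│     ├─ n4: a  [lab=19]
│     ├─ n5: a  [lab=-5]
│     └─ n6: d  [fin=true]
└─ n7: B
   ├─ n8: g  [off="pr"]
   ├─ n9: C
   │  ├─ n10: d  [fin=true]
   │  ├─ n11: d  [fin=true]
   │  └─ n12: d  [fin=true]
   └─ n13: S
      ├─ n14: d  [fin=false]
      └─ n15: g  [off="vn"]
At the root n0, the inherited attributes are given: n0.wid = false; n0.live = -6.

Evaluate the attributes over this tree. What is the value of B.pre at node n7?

1. n0.wid = false  [given at root]
2. n0.live = -6  [given at root]
3. n1.lab = 29  [terminal]
4. n2.tag = "ry"  ["ry"]
5. n2.val = false  [a.lab == S.live]
6. n3.acc = 25  [25]
7. n4.lab = 19  [terminal]
8. n5.lab = -5  [terminal]
9. n6.fin = true  [terminal]
10. n3.fin = 15  [(if d.fin then A.acc else a₁.lab) - 10]
11. n3.tag = "yz"  ["yz"]
12. n3.depth = false  [a₁.lab > -5]
13. n2.pre = 17  [A.fin + 2]
14. n2.hot = true  [A.depth == false]
15. n7.tag = "kv"  ["kv"]
16. n7.val = false  [S.wid == true]
17. n8.off = "pr"  [terminal]
18. n9.wid = "kvv"  [B.tag ++ "v"]
19. n9.lab = true  [B.val == false]
20. n10.fin = true  [terminal]
21. n11.fin = true  [terminal]
22. n12.fin = true  [terminal]
23. n9.key = "kkvv"  ["k" ++ C.wid]
24. n13.wid = true  [true]
25. n13.live = -2  [len(C.key) - 6]
26. n14.fin = false  [terminal]
27. n15.off = "vn"  [terminal]
28. n13.ok = -5  [S.live * -2 - 9]
29. n7.pre = 4  [S.ok * -2 - 6]
30. n7.hot = true  [not B.val]
31. n0.ok = 25  [S.live * -1 + 19]

4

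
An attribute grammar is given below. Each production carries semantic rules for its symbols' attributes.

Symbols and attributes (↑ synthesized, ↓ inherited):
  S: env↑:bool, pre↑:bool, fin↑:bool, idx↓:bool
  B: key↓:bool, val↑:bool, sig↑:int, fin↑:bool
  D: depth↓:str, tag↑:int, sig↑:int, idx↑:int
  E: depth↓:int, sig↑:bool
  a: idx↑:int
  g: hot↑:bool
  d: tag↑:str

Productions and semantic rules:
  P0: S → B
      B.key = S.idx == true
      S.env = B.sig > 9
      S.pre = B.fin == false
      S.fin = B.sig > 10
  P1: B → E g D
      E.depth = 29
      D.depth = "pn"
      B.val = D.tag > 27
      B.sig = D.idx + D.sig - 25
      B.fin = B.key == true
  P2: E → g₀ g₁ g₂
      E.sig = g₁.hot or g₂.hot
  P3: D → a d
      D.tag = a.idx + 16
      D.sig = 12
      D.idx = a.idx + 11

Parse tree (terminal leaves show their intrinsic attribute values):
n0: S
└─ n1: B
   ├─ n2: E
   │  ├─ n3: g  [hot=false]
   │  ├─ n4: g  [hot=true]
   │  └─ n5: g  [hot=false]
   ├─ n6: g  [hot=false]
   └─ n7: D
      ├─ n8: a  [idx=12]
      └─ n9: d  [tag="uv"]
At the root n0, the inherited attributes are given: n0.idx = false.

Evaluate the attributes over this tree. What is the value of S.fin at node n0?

1. n0.idx = false  [given at root]
2. n1.key = false  [S.idx == true]
3. n2.depth = 29  [29]
4. n3.hot = false  [terminal]
5. n4.hot = true  [terminal]
6. n5.hot = false  [terminal]
7. n2.sig = true  [g₁.hot or g₂.hot]
8. n6.hot = false  [terminal]
9. n7.depth = "pn"  ["pn"]
10. n8.idx = 12  [terminal]
11. n9.tag = "uv"  [terminal]
12. n7.tag = 28  [a.idx + 16]
13. n7.sig = 12  [12]
14. n7.idx = 23  [a.idx + 11]
15. n1.val = true  [D.tag > 27]
16. n1.sig = 10  [D.idx + D.sig - 25]
17. n1.fin = false  [B.key == true]
18. n0.env = true  [B.sig > 9]
19. n0.pre = true  [B.fin == false]
20. n0.fin = false  [B.sig > 10]

false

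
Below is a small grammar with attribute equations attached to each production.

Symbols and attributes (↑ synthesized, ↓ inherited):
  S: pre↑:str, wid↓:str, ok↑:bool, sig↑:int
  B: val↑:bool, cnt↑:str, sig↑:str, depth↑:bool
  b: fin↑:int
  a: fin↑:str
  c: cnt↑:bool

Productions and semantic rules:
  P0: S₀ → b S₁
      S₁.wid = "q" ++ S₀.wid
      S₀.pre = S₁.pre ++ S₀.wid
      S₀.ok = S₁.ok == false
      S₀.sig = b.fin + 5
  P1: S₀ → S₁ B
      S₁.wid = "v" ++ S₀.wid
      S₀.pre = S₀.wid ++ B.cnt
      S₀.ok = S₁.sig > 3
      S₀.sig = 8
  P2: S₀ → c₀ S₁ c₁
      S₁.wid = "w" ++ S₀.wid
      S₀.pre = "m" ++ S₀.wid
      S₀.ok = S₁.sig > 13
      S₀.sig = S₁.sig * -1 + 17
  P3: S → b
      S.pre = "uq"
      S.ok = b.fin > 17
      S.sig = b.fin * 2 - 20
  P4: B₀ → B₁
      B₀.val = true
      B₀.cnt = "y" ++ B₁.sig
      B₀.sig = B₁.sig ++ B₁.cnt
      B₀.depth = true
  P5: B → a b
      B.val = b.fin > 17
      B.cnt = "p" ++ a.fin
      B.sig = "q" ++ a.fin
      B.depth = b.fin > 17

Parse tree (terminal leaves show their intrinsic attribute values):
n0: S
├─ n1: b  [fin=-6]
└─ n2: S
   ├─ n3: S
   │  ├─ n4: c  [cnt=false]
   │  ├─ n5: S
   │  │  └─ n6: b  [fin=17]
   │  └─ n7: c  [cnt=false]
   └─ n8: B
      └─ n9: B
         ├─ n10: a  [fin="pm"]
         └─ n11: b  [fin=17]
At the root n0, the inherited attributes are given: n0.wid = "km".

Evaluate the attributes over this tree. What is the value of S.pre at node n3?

"mvqkm"

1. n0.wid = "km"  [given at root]
2. n1.fin = -6  [terminal]
3. n2.wid = "qkm"  ["q" ++ S₀.wid]
4. n3.wid = "vqkm"  ["v" ++ S₀.wid]
5. n4.cnt = false  [terminal]
6. n5.wid = "wvqkm"  ["w" ++ S₀.wid]
7. n6.fin = 17  [terminal]
8. n5.pre = "uq"  ["uq"]
9. n5.ok = false  [b.fin > 17]
10. n5.sig = 14  [b.fin * 2 - 20]
11. n7.cnt = false  [terminal]
12. n3.pre = "mvqkm"  ["m" ++ S₀.wid]
13. n3.ok = true  [S₁.sig > 13]
14. n3.sig = 3  [S₁.sig * -1 + 17]
15. n10.fin = "pm"  [terminal]
16. n11.fin = 17  [terminal]
17. n9.val = false  [b.fin > 17]
18. n9.cnt = "ppm"  ["p" ++ a.fin]
19. n9.sig = "qpm"  ["q" ++ a.fin]
20. n9.depth = false  [b.fin > 17]
21. n8.val = true  [true]
22. n8.cnt = "yqpm"  ["y" ++ B₁.sig]
23. n8.sig = "qpmppm"  [B₁.sig ++ B₁.cnt]
24. n8.depth = true  [true]
25. n2.pre = "qkmyqpm"  [S₀.wid ++ B.cnt]
26. n2.ok = false  [S₁.sig > 3]
27. n2.sig = 8  [8]
28. n0.pre = "qkmyqpmkm"  [S₁.pre ++ S₀.wid]
29. n0.ok = true  [S₁.ok == false]
30. n0.sig = -1  [b.fin + 5]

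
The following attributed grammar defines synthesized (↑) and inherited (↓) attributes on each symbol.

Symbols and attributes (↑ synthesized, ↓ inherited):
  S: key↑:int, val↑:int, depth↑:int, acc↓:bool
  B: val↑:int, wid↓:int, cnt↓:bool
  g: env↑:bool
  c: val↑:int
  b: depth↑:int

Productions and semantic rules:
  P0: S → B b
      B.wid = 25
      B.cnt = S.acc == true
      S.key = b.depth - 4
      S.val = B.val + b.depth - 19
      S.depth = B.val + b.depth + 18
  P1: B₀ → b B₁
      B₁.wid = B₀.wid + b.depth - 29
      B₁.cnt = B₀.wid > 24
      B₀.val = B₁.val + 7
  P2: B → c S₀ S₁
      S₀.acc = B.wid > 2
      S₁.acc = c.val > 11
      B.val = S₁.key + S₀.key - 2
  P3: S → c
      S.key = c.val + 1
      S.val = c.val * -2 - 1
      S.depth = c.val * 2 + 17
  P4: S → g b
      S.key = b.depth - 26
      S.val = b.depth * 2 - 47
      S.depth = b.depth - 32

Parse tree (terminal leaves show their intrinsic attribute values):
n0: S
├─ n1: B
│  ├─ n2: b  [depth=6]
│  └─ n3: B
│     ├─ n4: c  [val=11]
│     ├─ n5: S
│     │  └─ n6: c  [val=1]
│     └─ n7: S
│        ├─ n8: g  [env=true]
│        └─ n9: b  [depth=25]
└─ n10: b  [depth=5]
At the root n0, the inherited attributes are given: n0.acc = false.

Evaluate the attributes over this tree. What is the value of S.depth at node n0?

1. n0.acc = false  [given at root]
2. n1.wid = 25  [25]
3. n1.cnt = false  [S.acc == true]
4. n2.depth = 6  [terminal]
5. n3.wid = 2  [B₀.wid + b.depth - 29]
6. n3.cnt = true  [B₀.wid > 24]
7. n4.val = 11  [terminal]
8. n5.acc = false  [B.wid > 2]
9. n6.val = 1  [terminal]
10. n5.key = 2  [c.val + 1]
11. n5.val = -3  [c.val * -2 - 1]
12. n5.depth = 19  [c.val * 2 + 17]
13. n7.acc = false  [c.val > 11]
14. n8.env = true  [terminal]
15. n9.depth = 25  [terminal]
16. n7.key = -1  [b.depth - 26]
17. n7.val = 3  [b.depth * 2 - 47]
18. n7.depth = -7  [b.depth - 32]
19. n3.val = -1  [S₁.key + S₀.key - 2]
20. n1.val = 6  [B₁.val + 7]
21. n10.depth = 5  [terminal]
22. n0.key = 1  [b.depth - 4]
23. n0.val = -8  [B.val + b.depth - 19]
24. n0.depth = 29  [B.val + b.depth + 18]

29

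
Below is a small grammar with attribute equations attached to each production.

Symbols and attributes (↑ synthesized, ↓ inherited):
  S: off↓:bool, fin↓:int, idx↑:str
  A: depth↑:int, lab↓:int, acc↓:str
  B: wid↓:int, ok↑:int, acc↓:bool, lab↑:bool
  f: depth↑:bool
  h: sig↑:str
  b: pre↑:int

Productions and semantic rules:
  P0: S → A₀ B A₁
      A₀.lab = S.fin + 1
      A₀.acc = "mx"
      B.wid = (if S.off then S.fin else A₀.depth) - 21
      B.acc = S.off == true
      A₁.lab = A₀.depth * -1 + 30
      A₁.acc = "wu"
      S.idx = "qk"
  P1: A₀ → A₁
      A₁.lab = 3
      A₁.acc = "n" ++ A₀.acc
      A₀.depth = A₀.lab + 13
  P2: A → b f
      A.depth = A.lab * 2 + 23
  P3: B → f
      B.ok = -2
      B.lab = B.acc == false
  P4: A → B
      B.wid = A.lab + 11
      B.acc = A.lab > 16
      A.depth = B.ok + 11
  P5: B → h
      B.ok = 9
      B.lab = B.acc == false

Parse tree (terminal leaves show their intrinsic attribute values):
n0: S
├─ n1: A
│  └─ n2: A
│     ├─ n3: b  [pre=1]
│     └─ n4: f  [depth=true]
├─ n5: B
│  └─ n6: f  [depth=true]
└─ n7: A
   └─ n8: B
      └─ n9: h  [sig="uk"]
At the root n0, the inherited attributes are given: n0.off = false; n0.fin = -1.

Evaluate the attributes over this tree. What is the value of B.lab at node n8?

false

1. n0.off = false  [given at root]
2. n0.fin = -1  [given at root]
3. n1.lab = 0  [S.fin + 1]
4. n1.acc = "mx"  ["mx"]
5. n2.lab = 3  [3]
6. n2.acc = "nmx"  ["n" ++ A₀.acc]
7. n3.pre = 1  [terminal]
8. n4.depth = true  [terminal]
9. n2.depth = 29  [A.lab * 2 + 23]
10. n1.depth = 13  [A₀.lab + 13]
11. n5.wid = -8  [(if S.off then S.fin else A₀.depth) - 21]
12. n5.acc = false  [S.off == true]
13. n6.depth = true  [terminal]
14. n5.ok = -2  [-2]
15. n5.lab = true  [B.acc == false]
16. n7.lab = 17  [A₀.depth * -1 + 30]
17. n7.acc = "wu"  ["wu"]
18. n8.wid = 28  [A.lab + 11]
19. n8.acc = true  [A.lab > 16]
20. n9.sig = "uk"  [terminal]
21. n8.ok = 9  [9]
22. n8.lab = false  [B.acc == false]
23. n7.depth = 20  [B.ok + 11]
24. n0.idx = "qk"  ["qk"]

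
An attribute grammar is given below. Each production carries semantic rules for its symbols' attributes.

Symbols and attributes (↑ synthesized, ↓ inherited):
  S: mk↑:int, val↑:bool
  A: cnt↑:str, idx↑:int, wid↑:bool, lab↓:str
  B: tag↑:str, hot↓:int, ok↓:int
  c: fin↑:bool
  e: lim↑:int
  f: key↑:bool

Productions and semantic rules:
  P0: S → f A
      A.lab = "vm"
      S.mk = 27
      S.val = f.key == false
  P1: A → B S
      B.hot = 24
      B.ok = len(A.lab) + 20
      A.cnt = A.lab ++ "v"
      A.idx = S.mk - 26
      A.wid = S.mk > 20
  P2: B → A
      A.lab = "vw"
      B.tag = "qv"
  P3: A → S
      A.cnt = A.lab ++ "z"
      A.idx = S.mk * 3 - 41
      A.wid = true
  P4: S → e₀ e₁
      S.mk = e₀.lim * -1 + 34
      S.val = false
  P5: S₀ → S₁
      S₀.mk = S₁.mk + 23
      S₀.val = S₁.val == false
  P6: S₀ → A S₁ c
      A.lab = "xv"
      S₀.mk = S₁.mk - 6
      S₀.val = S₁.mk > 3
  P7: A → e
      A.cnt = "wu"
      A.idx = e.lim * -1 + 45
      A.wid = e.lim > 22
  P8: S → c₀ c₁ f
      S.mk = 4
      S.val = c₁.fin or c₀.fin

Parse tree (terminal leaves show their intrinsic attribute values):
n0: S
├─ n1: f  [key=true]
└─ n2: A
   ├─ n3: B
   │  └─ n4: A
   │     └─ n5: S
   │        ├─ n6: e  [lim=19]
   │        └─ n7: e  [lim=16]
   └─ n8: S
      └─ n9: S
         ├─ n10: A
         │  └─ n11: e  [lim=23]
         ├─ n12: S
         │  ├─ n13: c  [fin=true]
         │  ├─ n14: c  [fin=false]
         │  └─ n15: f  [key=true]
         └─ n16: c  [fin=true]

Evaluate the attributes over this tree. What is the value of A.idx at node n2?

1. n1.key = true  [terminal]
2. n2.lab = "vm"  ["vm"]
3. n3.hot = 24  [24]
4. n3.ok = 22  [len(A.lab) + 20]
5. n4.lab = "vw"  ["vw"]
6. n6.lim = 19  [terminal]
7. n7.lim = 16  [terminal]
8. n5.mk = 15  [e₀.lim * -1 + 34]
9. n5.val = false  [false]
10. n4.cnt = "vwz"  [A.lab ++ "z"]
11. n4.idx = 4  [S.mk * 3 - 41]
12. n4.wid = true  [true]
13. n3.tag = "qv"  ["qv"]
14. n10.lab = "xv"  ["xv"]
15. n11.lim = 23  [terminal]
16. n10.cnt = "wu"  ["wu"]
17. n10.idx = 22  [e.lim * -1 + 45]
18. n10.wid = true  [e.lim > 22]
19. n13.fin = true  [terminal]
20. n14.fin = false  [terminal]
21. n15.key = true  [terminal]
22. n12.mk = 4  [4]
23. n12.val = true  [c₁.fin or c₀.fin]
24. n16.fin = true  [terminal]
25. n9.mk = -2  [S₁.mk - 6]
26. n9.val = true  [S₁.mk > 3]
27. n8.mk = 21  [S₁.mk + 23]
28. n8.val = false  [S₁.val == false]
29. n2.cnt = "vmv"  [A.lab ++ "v"]
30. n2.idx = -5  [S.mk - 26]
31. n2.wid = true  [S.mk > 20]
32. n0.mk = 27  [27]
33. n0.val = false  [f.key == false]

-5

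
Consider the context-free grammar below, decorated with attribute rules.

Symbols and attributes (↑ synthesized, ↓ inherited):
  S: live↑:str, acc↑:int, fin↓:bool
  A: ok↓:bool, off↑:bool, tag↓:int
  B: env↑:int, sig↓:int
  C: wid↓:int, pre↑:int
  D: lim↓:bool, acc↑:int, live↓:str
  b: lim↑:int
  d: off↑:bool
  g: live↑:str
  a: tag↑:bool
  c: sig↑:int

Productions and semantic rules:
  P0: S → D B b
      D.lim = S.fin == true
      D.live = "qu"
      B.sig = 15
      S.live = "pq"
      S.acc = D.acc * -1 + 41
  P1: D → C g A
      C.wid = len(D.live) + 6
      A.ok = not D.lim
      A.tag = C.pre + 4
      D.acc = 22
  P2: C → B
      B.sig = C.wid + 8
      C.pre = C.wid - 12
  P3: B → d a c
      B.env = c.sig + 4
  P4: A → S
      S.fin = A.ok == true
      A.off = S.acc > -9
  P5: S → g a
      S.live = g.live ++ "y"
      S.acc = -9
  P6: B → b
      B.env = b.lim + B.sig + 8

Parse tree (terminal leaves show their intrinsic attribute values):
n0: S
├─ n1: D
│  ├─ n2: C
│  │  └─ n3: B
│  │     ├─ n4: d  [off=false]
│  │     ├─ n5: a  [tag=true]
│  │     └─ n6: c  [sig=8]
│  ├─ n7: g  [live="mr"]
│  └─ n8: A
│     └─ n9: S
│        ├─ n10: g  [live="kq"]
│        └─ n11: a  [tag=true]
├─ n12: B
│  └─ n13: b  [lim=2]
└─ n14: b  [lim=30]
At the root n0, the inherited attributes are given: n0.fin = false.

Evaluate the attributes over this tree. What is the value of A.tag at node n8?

0

1. n0.fin = false  [given at root]
2. n1.lim = false  [S.fin == true]
3. n1.live = "qu"  ["qu"]
4. n2.wid = 8  [len(D.live) + 6]
5. n3.sig = 16  [C.wid + 8]
6. n4.off = false  [terminal]
7. n5.tag = true  [terminal]
8. n6.sig = 8  [terminal]
9. n3.env = 12  [c.sig + 4]
10. n2.pre = -4  [C.wid - 12]
11. n7.live = "mr"  [terminal]
12. n8.ok = true  [not D.lim]
13. n8.tag = 0  [C.pre + 4]
14. n9.fin = true  [A.ok == true]
15. n10.live = "kq"  [terminal]
16. n11.tag = true  [terminal]
17. n9.live = "kqy"  [g.live ++ "y"]
18. n9.acc = -9  [-9]
19. n8.off = false  [S.acc > -9]
20. n1.acc = 22  [22]
21. n12.sig = 15  [15]
22. n13.lim = 2  [terminal]
23. n12.env = 25  [b.lim + B.sig + 8]
24. n14.lim = 30  [terminal]
25. n0.live = "pq"  ["pq"]
26. n0.acc = 19  [D.acc * -1 + 41]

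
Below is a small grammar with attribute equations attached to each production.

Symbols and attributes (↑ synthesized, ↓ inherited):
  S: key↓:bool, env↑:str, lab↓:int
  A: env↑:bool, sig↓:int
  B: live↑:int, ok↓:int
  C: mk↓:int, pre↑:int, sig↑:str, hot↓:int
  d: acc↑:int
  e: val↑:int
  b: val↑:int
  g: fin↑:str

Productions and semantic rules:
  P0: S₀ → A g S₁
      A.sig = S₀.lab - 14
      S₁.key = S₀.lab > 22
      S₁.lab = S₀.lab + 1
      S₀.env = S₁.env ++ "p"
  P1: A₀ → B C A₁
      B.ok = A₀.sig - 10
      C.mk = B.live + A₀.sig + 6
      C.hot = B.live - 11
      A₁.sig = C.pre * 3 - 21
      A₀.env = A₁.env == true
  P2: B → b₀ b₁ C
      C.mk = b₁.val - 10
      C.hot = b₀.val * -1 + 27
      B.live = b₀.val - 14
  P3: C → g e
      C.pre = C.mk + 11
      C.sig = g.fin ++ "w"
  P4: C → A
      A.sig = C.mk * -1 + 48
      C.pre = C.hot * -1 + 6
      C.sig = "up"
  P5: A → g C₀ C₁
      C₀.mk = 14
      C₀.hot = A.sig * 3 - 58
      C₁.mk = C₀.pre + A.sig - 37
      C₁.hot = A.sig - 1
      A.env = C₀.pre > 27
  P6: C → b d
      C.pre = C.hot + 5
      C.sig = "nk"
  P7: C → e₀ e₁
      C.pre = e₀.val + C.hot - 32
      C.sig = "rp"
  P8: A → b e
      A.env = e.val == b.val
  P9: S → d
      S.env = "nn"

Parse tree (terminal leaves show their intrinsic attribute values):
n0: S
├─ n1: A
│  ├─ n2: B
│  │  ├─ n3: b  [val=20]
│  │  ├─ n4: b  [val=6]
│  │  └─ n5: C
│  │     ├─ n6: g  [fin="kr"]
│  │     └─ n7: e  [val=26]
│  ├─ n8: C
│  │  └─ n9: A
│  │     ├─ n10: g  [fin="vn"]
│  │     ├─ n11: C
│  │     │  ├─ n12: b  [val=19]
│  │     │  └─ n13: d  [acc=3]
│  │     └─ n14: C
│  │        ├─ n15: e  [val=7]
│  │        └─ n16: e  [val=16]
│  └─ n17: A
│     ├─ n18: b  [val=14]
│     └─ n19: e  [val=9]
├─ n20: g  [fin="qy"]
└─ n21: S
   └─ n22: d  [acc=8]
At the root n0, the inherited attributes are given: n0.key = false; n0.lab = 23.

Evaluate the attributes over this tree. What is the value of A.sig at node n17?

12

1. n0.key = false  [given at root]
2. n0.lab = 23  [given at root]
3. n1.sig = 9  [S₀.lab - 14]
4. n2.ok = -1  [A₀.sig - 10]
5. n3.val = 20  [terminal]
6. n4.val = 6  [terminal]
7. n5.mk = -4  [b₁.val - 10]
8. n5.hot = 7  [b₀.val * -1 + 27]
9. n6.fin = "kr"  [terminal]
10. n7.val = 26  [terminal]
11. n5.pre = 7  [C.mk + 11]
12. n5.sig = "krw"  [g.fin ++ "w"]
13. n2.live = 6  [b₀.val - 14]
14. n8.mk = 21  [B.live + A₀.sig + 6]
15. n8.hot = -5  [B.live - 11]
16. n9.sig = 27  [C.mk * -1 + 48]
17. n10.fin = "vn"  [terminal]
18. n11.mk = 14  [14]
19. n11.hot = 23  [A.sig * 3 - 58]
20. n12.val = 19  [terminal]
21. n13.acc = 3  [terminal]
22. n11.pre = 28  [C.hot + 5]
23. n11.sig = "nk"  ["nk"]
24. n14.mk = 18  [C₀.pre + A.sig - 37]
25. n14.hot = 26  [A.sig - 1]
26. n15.val = 7  [terminal]
27. n16.val = 16  [terminal]
28. n14.pre = 1  [e₀.val + C.hot - 32]
29. n14.sig = "rp"  ["rp"]
30. n9.env = true  [C₀.pre > 27]
31. n8.pre = 11  [C.hot * -1 + 6]
32. n8.sig = "up"  ["up"]
33. n17.sig = 12  [C.pre * 3 - 21]
34. n18.val = 14  [terminal]
35. n19.val = 9  [terminal]
36. n17.env = false  [e.val == b.val]
37. n1.env = false  [A₁.env == true]
38. n20.fin = "qy"  [terminal]
39. n21.key = true  [S₀.lab > 22]
40. n21.lab = 24  [S₀.lab + 1]
41. n22.acc = 8  [terminal]
42. n21.env = "nn"  ["nn"]
43. n0.env = "nnp"  [S₁.env ++ "p"]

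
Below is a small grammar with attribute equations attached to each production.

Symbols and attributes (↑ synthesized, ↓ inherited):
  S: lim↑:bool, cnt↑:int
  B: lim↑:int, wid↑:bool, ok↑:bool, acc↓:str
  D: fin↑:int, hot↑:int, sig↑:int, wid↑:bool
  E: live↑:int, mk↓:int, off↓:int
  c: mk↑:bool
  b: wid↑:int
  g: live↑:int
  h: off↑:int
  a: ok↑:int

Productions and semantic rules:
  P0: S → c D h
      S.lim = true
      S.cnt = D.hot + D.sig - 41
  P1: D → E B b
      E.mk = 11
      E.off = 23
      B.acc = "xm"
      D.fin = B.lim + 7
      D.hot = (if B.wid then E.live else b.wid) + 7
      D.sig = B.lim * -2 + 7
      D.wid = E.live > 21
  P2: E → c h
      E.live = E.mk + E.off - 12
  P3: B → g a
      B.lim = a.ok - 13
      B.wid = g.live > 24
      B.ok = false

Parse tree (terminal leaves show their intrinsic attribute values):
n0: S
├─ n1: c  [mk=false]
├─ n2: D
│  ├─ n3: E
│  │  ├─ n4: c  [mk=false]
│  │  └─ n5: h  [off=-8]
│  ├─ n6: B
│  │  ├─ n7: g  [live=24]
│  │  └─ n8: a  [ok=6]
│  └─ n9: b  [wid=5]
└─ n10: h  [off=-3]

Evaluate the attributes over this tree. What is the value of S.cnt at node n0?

-8

1. n1.mk = false  [terminal]
2. n3.mk = 11  [11]
3. n3.off = 23  [23]
4. n4.mk = false  [terminal]
5. n5.off = -8  [terminal]
6. n3.live = 22  [E.mk + E.off - 12]
7. n6.acc = "xm"  ["xm"]
8. n7.live = 24  [terminal]
9. n8.ok = 6  [terminal]
10. n6.lim = -7  [a.ok - 13]
11. n6.wid = false  [g.live > 24]
12. n6.ok = false  [false]
13. n9.wid = 5  [terminal]
14. n2.fin = 0  [B.lim + 7]
15. n2.hot = 12  [(if B.wid then E.live else b.wid) + 7]
16. n2.sig = 21  [B.lim * -2 + 7]
17. n2.wid = true  [E.live > 21]
18. n10.off = -3  [terminal]
19. n0.lim = true  [true]
20. n0.cnt = -8  [D.hot + D.sig - 41]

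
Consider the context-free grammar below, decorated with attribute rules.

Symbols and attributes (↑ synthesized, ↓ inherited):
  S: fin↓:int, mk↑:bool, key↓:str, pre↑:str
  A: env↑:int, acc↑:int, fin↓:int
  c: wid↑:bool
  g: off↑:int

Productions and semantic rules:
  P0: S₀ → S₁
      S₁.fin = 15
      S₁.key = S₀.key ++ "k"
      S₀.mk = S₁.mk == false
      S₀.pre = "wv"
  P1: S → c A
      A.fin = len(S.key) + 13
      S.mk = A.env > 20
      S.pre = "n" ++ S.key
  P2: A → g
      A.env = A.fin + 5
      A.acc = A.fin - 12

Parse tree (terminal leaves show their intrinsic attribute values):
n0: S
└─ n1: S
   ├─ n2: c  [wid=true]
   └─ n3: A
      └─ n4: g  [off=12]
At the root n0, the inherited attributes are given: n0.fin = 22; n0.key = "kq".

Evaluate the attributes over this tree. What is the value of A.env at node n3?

21

1. n0.fin = 22  [given at root]
2. n0.key = "kq"  [given at root]
3. n1.fin = 15  [15]
4. n1.key = "kqk"  [S₀.key ++ "k"]
5. n2.wid = true  [terminal]
6. n3.fin = 16  [len(S.key) + 13]
7. n4.off = 12  [terminal]
8. n3.env = 21  [A.fin + 5]
9. n3.acc = 4  [A.fin - 12]
10. n1.mk = true  [A.env > 20]
11. n1.pre = "nkqk"  ["n" ++ S.key]
12. n0.mk = false  [S₁.mk == false]
13. n0.pre = "wv"  ["wv"]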